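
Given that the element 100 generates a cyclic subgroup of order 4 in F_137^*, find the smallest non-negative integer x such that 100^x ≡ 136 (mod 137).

2

Successive powers of 100 modulo 137:
  100^0=1  100^1=100  100^2=136
So 100^2 ≡ 136 (mod 137), giving x = 2.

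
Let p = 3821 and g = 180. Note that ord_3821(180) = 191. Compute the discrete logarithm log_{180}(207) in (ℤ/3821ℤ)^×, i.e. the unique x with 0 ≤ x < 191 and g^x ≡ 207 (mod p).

22

Successive powers of 180 modulo 3821:
  180^0=1  180^1=180  180^2=1832  180^3=1154  180^4=1386  180^5=1115
  180^6=2008  180^7=2266  180^8=2854  180^9=1706  180^10=1400  180^11=3635
  180^12=909  180^13=3138  180^14=3153  180^15=2032  180^16=2765  180^17=970
  180^18=2655  180^19=275  180^20=3648  180^21=3249  180^22=207
So 180^22 ≡ 207 (mod 3821), giving x = 22.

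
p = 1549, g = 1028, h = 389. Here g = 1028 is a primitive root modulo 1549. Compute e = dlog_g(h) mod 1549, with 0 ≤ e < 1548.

Baby-step giant-step with m = ceil(sqrt(1548)) = 40.
Baby table (1028^j mod 1549 for j=0..39):
  0:1  1:1028  2:366  3:1390  4:742  5:668  6:497  7:1295
  8:669  9:1525  10:112  11:510  12:718  13:780  14:1007  15:464
  16:1449  17:983  18:576  19:410  20:152  21:1356  22:1417  23:616
  24:1256  25:851  26:1192  27:117  28:1003  29:999  30:1534  31:70
  32:706  33:836  34:1262  35:823  36:290  37:712  38:808  39:360
Giant step factor: 1028^(-40) ≡ 875 (mod 1549).
Scan 389·875^i mod 1549 for i = 0, 1, …:
  i=0: 389   i=1: 1144   i=2: 346   i=3: 695
  i=4: 917   i=5: 1542   i=6: 71   i=7: 165
  i=8: 318   i=9: 979     …   i=33: 1207
  i=34: 1256
Match at i=34, j=24: e = 34·40 + 24 = 1384.

1384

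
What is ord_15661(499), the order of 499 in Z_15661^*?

The order of 499 must divide p − 1 = 15660 = 2^2 · 3^3 · 5 · 29.
Divisors: 1, 2, 3, 4, 5, 6, 9, 10, 12, 15, 18, 20, 27, 29, 30, 36, 45, 54, 58, 60, 87, 90, 108, 116, 135, 145, 174, 180, 261, 270, 290, 348, 435, 522, 540, 580, 783, 870, 1044, 1305, 1566, 1740, 2610, 3132, 3915, 5220, 7830, 15660.
Check each in increasing order: 499^1 ≡ 499;  499^2 ≡ 14086;  499^3 ≡ 12786;  499^4 ≡ 6187;  499^5 ≡ 2096;  499^6 ≡ 12278;  499^9 ≡ 644;  499^10 ≡ 8136;  499^12 ≡ 12159;  499^15 ≡ 13888;  499^18 ≡ 7550;  499^20 ≡ 11110;  499^27 ≡ 7290;  499^29 ≡ 13424;  499^30 ≡ 11329;  499^36 ≡ 12121;  499^45 ≡ 6746;  499^54 ≡ 6327;  499^58 ≡ 8310;  499^60 ≡ 4346;  499^87 ≡ 137;  499^90 ≡ 13311;  499^108 ≡ 1413;  499^116 ≡ 6751;  499^135 ≡ 11493;  499^145 ≡ 10878;  499^174 ≡ 3108;  499^180 ≡ 9828;  499^261 ≡ 2949;  499^270 ≡ 4175;  499^290 ≡ 12029;  499^348 ≡ 12488;  499^435 ≡ 3807;  499^522 ≡ 4746;  499^540 ≡ 15593;  499^580 ≡ 4862;  499^783 ≡ 10681;  499^870 ≡ 6824;  499^1044 ≡ 3998;  499^1305 ≡ 13030;  499^1566 ≡ 9037;  499^1740 ≡ 6823;  499^2610 ≡ 15660;  499^3132 ≡ 10915;  499^3915 ≡ 2631;  499^5220 ≡ 1.
Smallest exponent giving 1 is 5220.

5220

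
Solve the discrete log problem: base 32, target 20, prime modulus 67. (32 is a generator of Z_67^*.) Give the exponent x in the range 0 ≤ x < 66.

43

Baby-step giant-step with m = ceil(sqrt(66)) = 9.
Baby table (32^j mod 67 for j=0..8):
  0:1  1:32  2:19  3:5  4:26  5:28  6:25  7:63
  8:6
Giant step factor: 32^(-9) ≡ 52 (mod 67).
Scan 20·52^i mod 67 for i = 0, 1, …:
  i=0: 20   i=1: 35   i=2: 11   i=3: 36
  i=4: 63
Match at i=4, j=7: x = 4·9 + 7 = 43.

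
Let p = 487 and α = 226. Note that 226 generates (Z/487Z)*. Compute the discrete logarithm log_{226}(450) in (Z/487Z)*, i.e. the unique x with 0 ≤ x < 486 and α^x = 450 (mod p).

426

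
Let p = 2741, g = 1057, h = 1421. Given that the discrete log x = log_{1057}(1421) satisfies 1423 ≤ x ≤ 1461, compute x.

1433

Compute 1057^1423 mod 2741 = 235, then multiply by 1057 repeatedly:
  1057^1423=235  1057^1424=1705  1057^1425=1348  1057^1426=2257  1057^1427=979
  1057^1428=1446  1057^1429=1685  1057^1430=2136  1057^1431=1909  1057^1432=437
  1057^1433=1421
Found 1421 at exponent 1433.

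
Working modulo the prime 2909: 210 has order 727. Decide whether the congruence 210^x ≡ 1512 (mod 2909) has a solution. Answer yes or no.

yes

1512 ∈ ⟨210⟩ iff 1512^727 ≡ 1 (mod 2909), since |⟨210⟩| = 727.
1512^727 mod 2909 = 1.
Since 1 = 1, 1512 lies in the subgroup.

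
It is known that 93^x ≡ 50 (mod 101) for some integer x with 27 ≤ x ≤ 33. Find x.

33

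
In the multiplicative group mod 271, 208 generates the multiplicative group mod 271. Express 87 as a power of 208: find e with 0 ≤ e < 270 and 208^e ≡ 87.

Baby-step giant-step with m = ceil(sqrt(270)) = 17.
Baby table (208^j mod 271 for j=0..16):
  0:1  1:208  2:175  3:86  4:2  5:145  6:79  7:172
  8:4  9:19  10:158  11:73  12:8  13:38  14:45  15:146
  16:16
Giant step factor: 208^(-17) ≡ 189 (mod 271).
Scan 87·189^i mod 271 for i = 0, 1, …:
  i=0: 87   i=1: 183   i=2: 170   i=3: 152
  i=4: 2
Match at i=4, j=4: e = 4·17 + 4 = 72.

72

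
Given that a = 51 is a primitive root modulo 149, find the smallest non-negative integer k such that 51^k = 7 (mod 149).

14

Successive powers of 51 modulo 149:
  51^0=1  51^1=51  51^2=68  51^3=41  51^4=5  51^5=106
  51^6=42  51^7=56  51^8=25  51^9=83  51^10=61  51^11=131
  51^12=125  51^13=117  51^14=7
So 51^14 ≡ 7 (mod 149), giving k = 14.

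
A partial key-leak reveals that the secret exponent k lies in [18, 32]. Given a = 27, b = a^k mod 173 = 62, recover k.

Compute 27^18 mod 173 = 54, then multiply by 27 repeatedly:
  27^18=54  27^19=74  27^20=95  27^21=143  27^22=55
  27^23=101  27^24=132  27^25=104  27^26=40  27^27=42
  27^28=96  27^29=170  27^30=92  27^31=62
Found 62 at exponent 31.

31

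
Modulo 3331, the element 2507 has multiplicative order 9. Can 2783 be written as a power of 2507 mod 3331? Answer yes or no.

⟨2507⟩ has order 9; its elements mod 3331 are {1, 310, 514, 1047, 1463, 1867, 2507, 2783, 2832}.
2783 is in this set.

yes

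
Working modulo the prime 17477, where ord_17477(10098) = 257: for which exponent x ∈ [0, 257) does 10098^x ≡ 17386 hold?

100

Baby-step giant-step with m = ceil(sqrt(257)) = 17.
Baby table (10098^j mod 17477 for j=0..16):
  0:1  1:10098  2:8786  3:7776  4:15364  5:2343  6:13233  7:15169
  8:8134  9:12709  10:1871  11:721  12:10226  13:8032  14:13856  15:14503
  16:11511
Giant step factor: 10098^(-17) ≡ 6284 (mod 17477).
Scan 17386·6284^i mod 17477 for i = 0, 1, …:
  i=0: 17386   i=1: 4897   i=2: 13228   i=3: 4140
  i=4: 9984   i=5: 14503
Match at i=5, j=15: x = 5·17 + 15 = 100.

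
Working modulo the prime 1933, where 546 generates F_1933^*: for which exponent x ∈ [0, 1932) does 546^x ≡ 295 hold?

889

Baby-step giant-step with m = ceil(sqrt(1932)) = 44.
Baby table (546^j mod 1933 for j=0..43):
  0:1  1:546  2:434  3:1138  4:855  5:977  6:1867  7:691
  8:351  9:279  10:1560  11:1240  12:490  13:786  14:30  15:916
  16:1422  17:1279  18:521  19:315  20:1886  21:1400  22:865  23:638
  24:408  25:473  26:1169  27:384  28:900  29:418  30:134  31:1643
  32:166  33:1718  34:523  35:1407  36:821  37:1743  38:642  39:659
  40:276  41:1855  42:1871  43:942
Giant step factor: 546^(-44) ≡ 1569 (mod 1933).
Scan 295·1569^i mod 1933 for i = 0, 1, …:
  i=0: 295   i=1: 868   i=2: 1060   i=3: 760
  i=4: 1712   i=5: 1191   i=6: 1401   i=7: 348
  i=8: 906   i=9: 759     …   i=19: 440
  i=20: 279
Match at i=20, j=9: x = 20·44 + 9 = 889.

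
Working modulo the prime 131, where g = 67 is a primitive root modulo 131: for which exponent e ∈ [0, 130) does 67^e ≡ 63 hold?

Baby-step giant-step with m = ceil(sqrt(130)) = 12.
Baby table (67^j mod 131 for j=0..11):
  0:1  1:67  2:35  3:118  4:46  5:69  6:38  7:57
  8:20  9:30  10:45  11:2
Giant step factor: 67^(-12) ≡ 44 (mod 131).
Scan 63·44^i mod 131 for i = 0, 1, …:
  i=0: 63   i=1: 21   i=2: 7   i=3: 46
Match at i=3, j=4: e = 3·12 + 4 = 40.

40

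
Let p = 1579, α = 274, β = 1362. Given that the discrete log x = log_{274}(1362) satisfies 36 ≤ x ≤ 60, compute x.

Compute 274^36 mod 1579 = 1362, then multiply by 274 repeatedly:
  274^36=1362
Found 1362 at exponent 36.

36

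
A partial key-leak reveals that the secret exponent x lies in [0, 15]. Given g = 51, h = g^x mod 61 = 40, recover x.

Compute 51^0 mod 61 = 1, then multiply by 51 repeatedly:
  51^0=1  51^1=51  51^2=39  51^3=37  51^4=57
  51^5=40
Found 40 at exponent 5.

5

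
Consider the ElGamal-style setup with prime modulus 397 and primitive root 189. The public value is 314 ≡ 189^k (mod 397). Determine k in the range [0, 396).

24

Baby-step giant-step with m = ceil(sqrt(396)) = 20.
Baby table (189^j mod 397 for j=0..19):
  0:1  1:189  2:388  3:284  4:81  5:223  6:65  7:375
  8:209  9:198  10:104  11:203  12:255  13:158  14:87  15:166
  16:11  17:94  18:298  19:345
Giant step factor: 189^(-20) ≡ 176 (mod 397).
Scan 314·176^i mod 397 for i = 0, 1, …:
  i=0: 314   i=1: 81
Match at i=1, j=4: k = 1·20 + 4 = 24.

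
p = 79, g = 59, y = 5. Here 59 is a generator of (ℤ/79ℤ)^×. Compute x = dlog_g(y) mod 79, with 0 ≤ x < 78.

2

Baby-step giant-step with m = ceil(sqrt(78)) = 9.
Baby table (59^j mod 79 for j=0..8):
  0:1  1:59  2:5  3:58  4:25  5:53  6:46  7:28
  8:72
Giant step factor: 59^(-9) ≡ 57 (mod 79).
Scan 5·57^i mod 79 for i = 0, 1, …:
  i=0: 5
Match at i=0, j=2: x = 0·9 + 2 = 2.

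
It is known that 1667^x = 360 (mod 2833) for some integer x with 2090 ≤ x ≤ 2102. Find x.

2099

Compute 1667^2090 mod 2833 = 208, then multiply by 1667 repeatedly:
  1667^2090=208  1667^2091=1110  1667^2092=421  1667^2093=2056  1667^2094=2255
  1667^2095=2527  1667^2096=2671  1667^2097=1914  1667^2098=680  1667^2099=360
Found 360 at exponent 2099.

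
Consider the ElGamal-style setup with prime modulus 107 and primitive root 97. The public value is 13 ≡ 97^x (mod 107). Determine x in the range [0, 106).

82

Baby-step giant-step with m = ceil(sqrt(106)) = 11.
Baby table (97^j mod 107 for j=0..10):
  0:1  1:97  2:100  3:70  4:49  5:45  6:85  7:6
  8:47  9:65  10:99
Giant step factor: 97^(-11) ≡ 103 (mod 107).
Scan 13·103^i mod 107 for i = 0, 1, …:
  i=0: 13   i=1: 55   i=2: 101   i=3: 24
  i=4: 11   i=5: 63   i=6: 69   i=7: 45
Match at i=7, j=5: x = 7·11 + 5 = 82.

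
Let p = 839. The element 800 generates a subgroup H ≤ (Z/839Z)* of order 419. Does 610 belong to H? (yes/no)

610 ∈ ⟨800⟩ iff 610^419 ≡ 1 (mod 839), since |⟨800⟩| = 419.
610^419 mod 839 = 1.
Since 1 = 1, 610 lies in the subgroup.

yes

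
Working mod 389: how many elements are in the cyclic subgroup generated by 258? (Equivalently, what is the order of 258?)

388

The order of 258 must divide p − 1 = 388 = 2^2 · 97.
Divisors: 1, 2, 4, 97, 194, 388.
Check each in increasing order: 258^1 ≡ 258;  258^2 ≡ 45;  258^4 ≡ 80;  258^97 ≡ 115;  258^194 ≡ 388;  258^388 ≡ 1.
Smallest exponent giving 1 is 388.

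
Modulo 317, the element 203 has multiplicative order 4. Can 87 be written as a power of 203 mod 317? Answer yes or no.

no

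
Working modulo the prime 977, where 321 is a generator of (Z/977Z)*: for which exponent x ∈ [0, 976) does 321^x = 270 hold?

218

Baby-step giant-step with m = ceil(sqrt(976)) = 32.
Baby table (321^j mod 977 for j=0..31):
  0:1  1:321  2:456  3:803  4:812  5:770  6:966  7:377
  8:846  9:937  10:838  11:323  12:121  13:738  14:464  15:440
  16:552  17:355  18:623  19:675  20:758  21:45  22:767  23:3
  24:963  25:391  26:455  27:482  28:356  29:944  30:154  31:584
Giant step factor: 321^(-32) ≡ 920 (mod 977).
Scan 270·920^i mod 977 for i = 0, 1, …:
  i=0: 270   i=1: 242   i=2: 861   i=3: 750
  i=4: 238   i=5: 112   i=6: 455
Match at i=6, j=26: x = 6·32 + 26 = 218.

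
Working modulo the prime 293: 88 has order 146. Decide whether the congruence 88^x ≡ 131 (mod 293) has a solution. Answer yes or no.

131 ∈ ⟨88⟩ iff 131^146 ≡ 1 (mod 293), since |⟨88⟩| = 146.
131^146 mod 293 = 292.
Since 292 ≠ 1, 131 does not lie in the subgroup.

no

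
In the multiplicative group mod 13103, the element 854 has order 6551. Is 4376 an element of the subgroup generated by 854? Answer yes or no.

yes

4376 ∈ ⟨854⟩ iff 4376^6551 ≡ 1 (mod 13103), since |⟨854⟩| = 6551.
4376^6551 mod 13103 = 1.
Since 1 = 1, 4376 lies in the subgroup.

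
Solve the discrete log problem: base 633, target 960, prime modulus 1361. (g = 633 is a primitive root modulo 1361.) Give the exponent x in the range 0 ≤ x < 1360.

161

Baby-step giant-step with m = ceil(sqrt(1360)) = 37.
Baby table (633^j mod 1361 for j=0..36):
  0:1  1:633  2:555  3:177  4:439  5:243  6:26  7:126
  8:820  9:519  10:526  11:874  12:676  13:554  14:905  15:1245
  16:66  17:948  18:1244  19:794  20:393  21:1067  22:355  23:150
  24:1041  25:229  26:691  27:522  28:1064  29:1178  30:1207  31:510
  32:273  33:1323  34:444  35:686  36:79
Giant step factor: 633^(-37) ≡ 1326 (mod 1361).
Scan 960·1326^i mod 1361 for i = 0, 1, …:
  i=0: 960   i=1: 425   i=2: 96   i=3: 723
  i=4: 554
Match at i=4, j=13: x = 4·37 + 13 = 161.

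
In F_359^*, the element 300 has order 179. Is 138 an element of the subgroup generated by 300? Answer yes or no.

yes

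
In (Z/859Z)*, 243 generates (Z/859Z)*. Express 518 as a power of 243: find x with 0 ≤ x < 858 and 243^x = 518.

Baby-step giant-step with m = ceil(sqrt(858)) = 30.
Baby table (243^j mod 859 for j=0..29):
  0:1  1:243  2:637  3:171  4:321  5:693  6:35  7:774
  8:820  9:831  10:68  11:203  12:366  13:461  14:353  15:738
  16:662  17:233  18:784  19:673  20:329  21:60  22:836  23:424
  24:811  25:362  26:348  27:382  28:54  29:237
Giant step factor: 243^(-30) ≡ 746 (mod 859).
Scan 518·746^i mod 859 for i = 0, 1, …:
  i=0: 518   i=1: 737   i=2: 42   i=3: 408
  i=4: 282   i=5: 776   i=6: 789   i=7: 179
  i=8: 389   i=9: 711     …   i=26: 172
  i=27: 321
Match at i=27, j=4: x = 27·30 + 4 = 814.

814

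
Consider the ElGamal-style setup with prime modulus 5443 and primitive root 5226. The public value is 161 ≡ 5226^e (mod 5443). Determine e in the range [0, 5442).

Baby-step giant-step with m = ceil(sqrt(5442)) = 74.
Baby table (5226^j mod 5443 for j=0..73):
  0:1  1:5226  2:3545  3:3641  4:4581  5:1992  6:3176  7:2069
  8:2796  9:2884  10:117  11:1826  12:1097  13:1443  14:2563  15:4458
  16:1468  17:2581  18:552  19:5405  20:2803  21:1365  22:3160  23:98
  24:506  25:4501  26:3023  27:2612  28:4711  29:997  30:1371  31:1858
  32:5039  33:580  34:4772  35:4089  36:5339  37:796  38:1444  39:2346
  40:2560  41:5109  42:1719  43:2544  44:3138  45:4872  46:4161  47:601
  48:215  49:2332  50:155  51:4466  52:5175  53:3726  54:2465  55:3952
  56:2410  57:5001  58:3383  59:694  60:1806  61:5437  62:1302  63:502
  64:5369  65:5172  66:4377  67:2716  68:3915  69:4996  70:4468  71:4741
  72:5373  73:4304
Giant step factor: 5226^(-74) ≡ 4693 (mod 5443).
Scan 161·4693^i mod 5443 for i = 0, 1, …:
  i=0: 161   i=1: 4439   i=2: 1866   i=3: 4794
  i=4: 2323   i=5: 4953   i=6: 2819   i=7: 3077
  i=8: 82   i=9: 3816     …   i=15: 3528
  i=16: 4741
Match at i=16, j=71: e = 16·74 + 71 = 1255.

1255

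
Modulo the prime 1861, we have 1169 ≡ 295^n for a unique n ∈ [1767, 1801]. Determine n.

1771

Compute 295^1767 mod 1861 = 380, then multiply by 295 repeatedly:
  295^1767=380  295^1768=440  295^1769=1391  295^1770=925  295^1771=1169
Found 1169 at exponent 1771.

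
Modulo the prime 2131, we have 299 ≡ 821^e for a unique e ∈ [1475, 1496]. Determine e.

Compute 821^1475 mod 2131 = 1755, then multiply by 821 repeatedly:
  821^1475=1755  821^1476=299
Found 299 at exponent 1476.

1476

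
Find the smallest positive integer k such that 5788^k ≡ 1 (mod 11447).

11446

The order of 5788 must divide p − 1 = 11446 = 2 · 59 · 97.
Divisors: 1, 2, 59, 97, 118, 194, 5723, 11446.
Check each in increasing order: 5788^1 ≡ 5788;  5788^2 ≡ 7022;  5788^59 ≡ 11191;  5788^97 ≡ 6162;  5788^118 ≡ 8301;  5788^194 ≡ 545;  5788^5723 ≡ 11446;  5788^11446 ≡ 1.
Smallest exponent giving 1 is 11446.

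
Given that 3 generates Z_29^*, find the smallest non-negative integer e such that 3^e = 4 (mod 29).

6

Successive powers of 3 modulo 29:
  3^0=1  3^1=3  3^2=9  3^3=27  3^4=23  3^5=11
  3^6=4
So 3^6 ≡ 4 (mod 29), giving e = 6.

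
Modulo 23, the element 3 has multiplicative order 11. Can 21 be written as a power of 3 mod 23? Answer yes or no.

21 ∈ ⟨3⟩ iff 21^11 ≡ 1 (mod 23), since |⟨3⟩| = 11.
21^11 mod 23 = 22.
Since 22 ≠ 1, 21 does not lie in the subgroup.

no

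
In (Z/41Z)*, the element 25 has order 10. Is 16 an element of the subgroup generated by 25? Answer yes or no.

yes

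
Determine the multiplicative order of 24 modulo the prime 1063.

The order of 24 must divide p − 1 = 1062 = 2 · 3^2 · 59.
Divisors: 1, 2, 3, 6, 9, 18, 59, 118, 177, 354, 531, 1062.
Check each in increasing order: 24^1 ≡ 24;  24^2 ≡ 576;  24^3 ≡ 5;  24^6 ≡ 25;  24^9 ≡ 125;  24^18 ≡ 743;  24^59 ≡ 1014;  24^118 ≡ 275;  24^177 ≡ 344;  24^354 ≡ 343;  24^531 ≡ 1062;  24^1062 ≡ 1.
Smallest exponent giving 1 is 1062.

1062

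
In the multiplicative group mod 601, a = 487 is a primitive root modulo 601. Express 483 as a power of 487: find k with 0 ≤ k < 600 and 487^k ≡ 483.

Baby-step giant-step with m = ceil(sqrt(600)) = 25.
Baby table (487^j mod 601 for j=0..24):
  0:1  1:487  2:375  3:522  4:592  5:425  6:231  7:110
  8:81  9:382  10:325  11:212  12:473  13:168  14:80  15:496
  16:551  17:291  18:482  19:344  20:450  21:386  22:470  23:510
  24:157
Giant step factor: 487^(-25) ≡ 214 (mod 601).
Scan 483·214^i mod 601 for i = 0, 1, …:
  i=0: 483   i=1: 591   i=2: 264   i=3: 2
  i=4: 428   i=5: 240   i=6: 275   i=7: 553
  i=8: 546   i=9: 250   i=10: 11   i=11: 551
Match at i=11, j=16: k = 11·25 + 16 = 291.

291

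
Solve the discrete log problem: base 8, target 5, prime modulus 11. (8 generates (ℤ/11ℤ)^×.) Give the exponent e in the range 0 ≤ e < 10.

8

Successive powers of 8 modulo 11:
  8^0=1  8^1=8  8^2=9  8^3=6  8^4=4  8^5=10
  8^6=3  8^7=2  8^8=5
So 8^8 ≡ 5 (mod 11), giving e = 8.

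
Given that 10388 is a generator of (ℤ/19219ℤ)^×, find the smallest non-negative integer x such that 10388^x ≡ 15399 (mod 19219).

Baby-step giant-step with m = ceil(sqrt(19218)) = 139.
Baby table (10388^j mod 19219 for j=0..138):
  0:1  1:10388  2:15078  3:14633  4:4533  5:2254  6:5810  7:6620
  8:2978  9:12093  10:6700  11:7601  12:7536  13:4981  14:5080  15:14885
  16:8525  17:15767  18:3278  19:15015  20:13635  21:15569  22:2887  23:8516
  24:18370  25:2109  26:17851  27:11276  28:14502  29:8254  30:6593  31:10787
  32:8586  33:15208  34:524  35:4335  36:1863  37:18530  38:11355  39:8737
  40:7838  41:9460  42:3733  43:13681  44:12942  45:4591  46:8969  47:15479
  48:9698  49:16045  50:8292  51:16957  52:7181  53:7289  54:14491  55:9300
  56:13706  57:3576  58:16380  59:9633  60:13490  61:8391  62:7543  63:821
  64:14531  65:2002  66:1818  67:12326  68:5510  69:3698  70:15262  71:4125
  72:11349  73:4066  74:13465  75:17757  76:14973  77:157  78:16520  79:3309
  80:10320  81:578  82:7936  83:8877  84:1514  85:6290  86:15139  87:14074
  88:1779  89:10793  90:13257  91:9581  92:11446  93:12314  94:15387  95:14952
  96:12637  97:7386  98:3520  99:11222  100:10901  101:1240  102:4390  103:15852
  104:2184  105:8972  106:8205  107:16494  108:2287  109:2672  110:4500  111:5392
  112:7930  113:4206  114:7141  115:14587  116:7160  117:550  118:5357  119:9511
  120:14608  121:13899  122:9684  123:5146  124:8609  125:4285  126:1376  127:14171
  128:10027  129:12715  130:10452  131:7245  132:18675  133:18533  134:4081  135:15533
  136:13299  137:3840  138:10495
Giant step factor: 10388^(-139) ≡ 9860 (mod 19219).
Scan 15399·9860^i mod 19219 for i = 0, 1, …:
  i=0: 15399   i=1: 4040   i=2: 12632   i=3: 12400
  i=4: 11941   i=5: 2666   i=6: 14387   i=7: 381
  i=8: 8955   i=9: 4214     …   i=49: 17129
  i=50: 14587
Match at i=50, j=115: x = 50·139 + 115 = 7065.

7065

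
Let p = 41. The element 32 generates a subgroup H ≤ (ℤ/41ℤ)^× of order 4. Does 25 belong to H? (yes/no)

no

⟨32⟩ has order 4; its elements mod 41 are {1, 9, 32, 40}.
25 is not in this set.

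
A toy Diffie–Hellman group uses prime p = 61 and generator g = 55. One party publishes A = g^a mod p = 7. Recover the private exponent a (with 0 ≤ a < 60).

37

Baby-step giant-step with m = ceil(sqrt(60)) = 8.
Baby table (55^j mod 61 for j=0..7):
  0:1  1:55  2:36  3:28  4:15  5:32  6:52  7:54
Giant step factor: 55^(-8) ≡ 16 (mod 61).
Scan 7·16^i mod 61 for i = 0, 1, …:
  i=0: 7   i=1: 51   i=2: 23   i=3: 2
  i=4: 32
Match at i=4, j=5: a = 4·8 + 5 = 37.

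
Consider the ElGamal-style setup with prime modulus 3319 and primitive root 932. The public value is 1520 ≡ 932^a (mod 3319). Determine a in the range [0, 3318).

2100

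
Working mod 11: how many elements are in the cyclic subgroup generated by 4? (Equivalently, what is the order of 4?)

The order of 4 must divide p − 1 = 10 = 2 · 5.
Divisors: 1, 2, 5, 10.
Check each in increasing order: 4^1 ≡ 4;  4^2 ≡ 5;  4^5 ≡ 1.
Smallest exponent giving 1 is 5.

5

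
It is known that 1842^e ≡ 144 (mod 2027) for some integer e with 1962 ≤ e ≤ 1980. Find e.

1976

Compute 1842^1962 mod 2027 = 1891, then multiply by 1842 repeatedly:
  1842^1962=1891  1842^1963=836  1842^1964=1419  1842^1965=995  1842^1966=382
  1842^1967=275  1842^1968=1827  1842^1969=514  1842^1970=179  1842^1971=1344
  1842^1972=681  1842^1973=1716  1842^1974=779  1842^1975=1829  1842^1976=144
Found 144 at exponent 1976.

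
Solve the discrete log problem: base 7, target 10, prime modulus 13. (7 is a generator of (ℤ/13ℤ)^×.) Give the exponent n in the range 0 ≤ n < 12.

2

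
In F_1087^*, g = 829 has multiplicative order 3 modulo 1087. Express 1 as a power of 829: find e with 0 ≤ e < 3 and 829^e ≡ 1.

0

Successive powers of 829 modulo 1087:
  829^0=1
So 829^0 ≡ 1 (mod 1087), giving e = 0.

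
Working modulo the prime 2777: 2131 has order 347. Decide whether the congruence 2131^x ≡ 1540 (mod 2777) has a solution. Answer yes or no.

yes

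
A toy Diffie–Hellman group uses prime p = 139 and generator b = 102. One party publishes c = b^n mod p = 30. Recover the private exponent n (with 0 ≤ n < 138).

Baby-step giant-step with m = ceil(sqrt(138)) = 12.
Baby table (102^j mod 139 for j=0..11):
  0:1  1:102  2:118  3:82  4:24  5:85  6:52  7:22
  8:20  9:94  10:136  11:111
Giant step factor: 102^(-12) ≡ 64 (mod 139).
Scan 30·64^i mod 139 for i = 0, 1, …:
  i=0: 30   i=1: 113   i=2: 4   i=3: 117
  i=4: 121   i=5: 99   i=6: 81   i=7: 41
  i=8: 122   i=9: 24
Match at i=9, j=4: n = 9·12 + 4 = 112.

112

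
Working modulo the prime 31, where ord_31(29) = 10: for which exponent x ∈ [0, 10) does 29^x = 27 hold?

Successive powers of 29 modulo 31:
  29^0=1  29^1=29  29^2=4  29^3=23  29^4=16  29^5=30
  29^6=2  29^7=27
So 29^7 ≡ 27 (mod 31), giving x = 7.

7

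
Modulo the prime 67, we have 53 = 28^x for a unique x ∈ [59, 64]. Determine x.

63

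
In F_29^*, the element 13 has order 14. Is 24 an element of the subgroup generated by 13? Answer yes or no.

24 ∈ ⟨13⟩ iff 24^14 ≡ 1 (mod 29), since |⟨13⟩| = 14.
24^14 mod 29 = 1.
Since 1 = 1, 24 lies in the subgroup.

yes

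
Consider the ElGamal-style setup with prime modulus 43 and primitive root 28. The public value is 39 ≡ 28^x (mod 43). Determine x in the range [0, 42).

Successive powers of 28 modulo 43:
  28^0=1  28^1=28  28^2=10  28^3=22  28^4=14  28^5=5
  28^6=11  28^7=7  28^8=24  28^9=27  28^10=25  28^11=12
  28^12=35  28^13=34  28^14=6  28^15=39
So 28^15 ≡ 39 (mod 43), giving x = 15.

15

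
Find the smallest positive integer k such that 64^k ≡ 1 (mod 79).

13

The order of 64 must divide p − 1 = 78 = 2 · 3 · 13.
Divisors: 1, 2, 3, 6, 13, 26, 39, 78.
Check each in increasing order: 64^1 ≡ 64;  64^2 ≡ 67;  64^3 ≡ 22;  64^6 ≡ 10;  64^13 ≡ 1.
Smallest exponent giving 1 is 13.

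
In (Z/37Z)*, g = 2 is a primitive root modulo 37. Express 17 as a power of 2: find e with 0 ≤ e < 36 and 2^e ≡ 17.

7

Successive powers of 2 modulo 37:
  2^0=1  2^1=2  2^2=4  2^3=8  2^4=16  2^5=32
  2^6=27  2^7=17
So 2^7 ≡ 17 (mod 37), giving e = 7.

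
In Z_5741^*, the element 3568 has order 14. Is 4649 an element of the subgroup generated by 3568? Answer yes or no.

no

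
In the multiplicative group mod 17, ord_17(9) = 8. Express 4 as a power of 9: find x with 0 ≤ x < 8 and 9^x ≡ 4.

6

Successive powers of 9 modulo 17:
  9^0=1  9^1=9  9^2=13  9^3=15  9^4=16  9^5=8
  9^6=4
So 9^6 ≡ 4 (mod 17), giving x = 6.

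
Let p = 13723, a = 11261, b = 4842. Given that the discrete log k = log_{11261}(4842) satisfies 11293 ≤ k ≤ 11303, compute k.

Compute 11261^11293 mod 13723 = 4842, then multiply by 11261 repeatedly:
  11261^11293=4842
Found 4842 at exponent 11293.

11293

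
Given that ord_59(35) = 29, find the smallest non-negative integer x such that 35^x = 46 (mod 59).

20

Successive powers of 35 modulo 59:
  35^0=1  35^1=35  35^2=45  35^3=41  35^4=19  35^5=16
  35^6=29  35^7=12  35^8=7  35^9=9  35^10=20  35^11=51
  35^12=15  35^13=53  35^14=26  35^15=25  35^16=49  35^17=4
  35^18=22  35^19=3  35^20=46
So 35^20 ≡ 46 (mod 59), giving x = 20.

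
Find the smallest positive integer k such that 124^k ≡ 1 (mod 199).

99

The order of 124 must divide p − 1 = 198 = 2 · 3^2 · 11.
Divisors: 1, 2, 3, 6, 9, 11, 18, 22, 33, 66, 99, 198.
Check each in increasing order: 124^1 ≡ 124;  124^2 ≡ 53;  124^3 ≡ 5;  124^6 ≡ 25;  124^9 ≡ 125;  124^11 ≡ 58;  124^18 ≡ 103;  124^22 ≡ 180;  124^33 ≡ 92;  124^66 ≡ 106;  124^99 ≡ 1.
Smallest exponent giving 1 is 99.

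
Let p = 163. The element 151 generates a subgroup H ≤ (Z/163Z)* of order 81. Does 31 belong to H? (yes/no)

no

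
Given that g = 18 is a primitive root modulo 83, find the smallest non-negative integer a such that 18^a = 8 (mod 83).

43

Baby-step giant-step with m = ceil(sqrt(82)) = 10.
Baby table (18^j mod 83 for j=0..9):
  0:1  1:18  2:75  3:22  4:64  5:73  6:69  7:80
  8:29  9:24
Giant step factor: 18^(-10) ≡ 44 (mod 83).
Scan 8·44^i mod 83 for i = 0, 1, …:
  i=0: 8   i=1: 20   i=2: 50   i=3: 42
  i=4: 22
Match at i=4, j=3: a = 4·10 + 3 = 43.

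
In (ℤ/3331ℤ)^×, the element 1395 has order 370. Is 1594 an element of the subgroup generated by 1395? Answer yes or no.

no

1594 ∈ ⟨1395⟩ iff 1594^370 ≡ 1 (mod 3331), since |⟨1395⟩| = 370.
1594^370 mod 3331 = 2507.
Since 2507 ≠ 1, 1594 does not lie in the subgroup.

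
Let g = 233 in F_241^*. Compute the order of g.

The order of 233 must divide p − 1 = 240 = 2^4 · 3 · 5.
Divisors: 1, 2, 3, 4, 5, 6, 8, 10, 12, 15, 16, 20, 24, 30, 40, 48, 60, 80, 120, 240.
Check each in increasing order: 233^1 ≡ 233;  233^2 ≡ 64;  233^3 ≡ 211;  233^4 ≡ 240;  233^5 ≡ 8;  233^6 ≡ 177;  233^8 ≡ 1.
Smallest exponent giving 1 is 8.

8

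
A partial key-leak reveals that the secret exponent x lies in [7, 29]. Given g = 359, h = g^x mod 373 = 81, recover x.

16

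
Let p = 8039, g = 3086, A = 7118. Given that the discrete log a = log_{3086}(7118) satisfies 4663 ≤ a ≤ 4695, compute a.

Compute 3086^4663 mod 8039 = 2578, then multiply by 3086 repeatedly:
  3086^4663=2578  3086^4664=5137  3086^4665=7913  3086^4666=5075  3086^4667=1478
  3086^4668=2995  3086^4669=5759  3086^4670=6084  3086^4671=4159  3086^4672=4430
  3086^4673=4680  3086^4674=4436  3086^4675=7118
Found 7118 at exponent 4675.

4675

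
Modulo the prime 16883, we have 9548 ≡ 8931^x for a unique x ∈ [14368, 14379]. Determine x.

14374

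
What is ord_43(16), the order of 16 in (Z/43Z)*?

7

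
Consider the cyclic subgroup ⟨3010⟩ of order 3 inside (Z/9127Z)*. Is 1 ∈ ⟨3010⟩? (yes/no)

yes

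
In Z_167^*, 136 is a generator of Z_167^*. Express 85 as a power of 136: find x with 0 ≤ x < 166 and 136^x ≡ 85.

150

Baby-step giant-step with m = ceil(sqrt(166)) = 13.
Baby table (136^j mod 167 for j=0..12):
  0:1  1:136  2:126  3:102  4:11  5:160  6:50  7:120
  8:121  9:90  10:49  11:151  12:162
Giant step factor: 136^(-13) ≡ 153 (mod 167).
Scan 85·153^i mod 167 for i = 0, 1, …:
  i=0: 85   i=1: 146   i=2: 127   i=3: 59
  i=4: 9   i=5: 41   i=6: 94   i=7: 20
  i=8: 54   i=9: 79   i=10: 63   i=11: 120
Match at i=11, j=7: x = 11·13 + 7 = 150.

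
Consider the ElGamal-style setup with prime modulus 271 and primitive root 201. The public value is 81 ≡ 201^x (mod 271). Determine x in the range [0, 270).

Baby-step giant-step with m = ceil(sqrt(270)) = 17.
Baby table (201^j mod 271 for j=0..16):
  0:1  1:201  2:22  3:86  4:213  5:266  6:79  7:161
  8:112  9:19  10:25  11:147  12:8  13:253  14:176  15:146
  16:78
Giant step factor: 201^(-17) ≡ 210 (mod 271).
Scan 81·210^i mod 271 for i = 0, 1, …:
  i=0: 81   i=1: 208   i=2: 49   i=3: 263
  i=4: 217   i=5: 42   i=6: 148   i=7: 186
  i=8: 36   i=9: 243   i=10: 82   i=11: 147
Match at i=11, j=11: x = 11·17 + 11 = 198.

198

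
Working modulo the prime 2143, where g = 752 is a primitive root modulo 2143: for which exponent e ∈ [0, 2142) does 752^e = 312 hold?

Baby-step giant-step with m = ceil(sqrt(2142)) = 47.
Baby table (752^j mod 2143 for j=0..46):
  0:1  1:752  2:1895  3:2088  4:1500  5:782  6:882  7:1077
  8:1993  9:779  10:769  11:1821  12:15  13:565  14:566  15:1318
  16:1070  17:1015  18:372  19:1154  20:2036  21:970  22:820  23:1599
  24:225  25:2046  26:2061  27:483  28:1049  29:224  30:1294  31:166
  32:538  33:1692  34:1585  35:412  36:1232  37:688  38:913  39:816
  40:734  41:1217  42:123  43:347  44:1641  45:1807  46:202
Giant step factor: 752^(-47) ≡ 809 (mod 2143).
Scan 312·809^i mod 2143 for i = 0, 1, …:
  i=0: 312   i=1: 1677   i=2: 174   i=3: 1471
  i=4: 674   i=5: 944   i=6: 788   i=7: 1021
  i=8: 934   i=9: 1270     …   i=42: 753
  i=43: 565
Match at i=43, j=13: e = 43·47 + 13 = 2034.

2034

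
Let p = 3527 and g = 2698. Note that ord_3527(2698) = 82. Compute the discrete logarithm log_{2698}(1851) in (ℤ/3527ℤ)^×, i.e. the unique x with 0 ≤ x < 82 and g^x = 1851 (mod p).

80

Baby-step giant-step with m = ceil(sqrt(82)) = 10.
Baby table (2698^j mod 3527 for j=0..9):
  0:1  1:2698  2:3003  3:575  4:2997  5:2022  6:2614  7:2099
  8:2267  9:548
Giant step factor: 2698^(-10) ≡ 3282 (mod 3527).
Scan 1851·3282^i mod 3527 for i = 0, 1, …:
  i=0: 1851   i=1: 1488   i=2: 2248   i=3: 2979
  i=4: 234   i=5: 2629   i=6: 1336   i=7: 691
  i=8: 1
Match at i=8, j=0: x = 8·10 + 0 = 80.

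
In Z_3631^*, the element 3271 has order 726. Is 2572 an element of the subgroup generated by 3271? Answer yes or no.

2572 ∈ ⟨3271⟩ iff 2572^726 ≡ 1 (mod 3631), since |⟨3271⟩| = 726.
2572^726 mod 3631 = 2102.
Since 2102 ≠ 1, 2572 does not lie in the subgroup.

no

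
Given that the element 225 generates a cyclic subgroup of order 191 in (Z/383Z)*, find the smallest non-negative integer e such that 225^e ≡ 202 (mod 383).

50

Baby-step giant-step with m = ceil(sqrt(191)) = 14.
Baby table (225^j mod 383 for j=0..13):
  0:1  1:225  2:69  3:205  4:165  5:357  6:278  7:121
  8:32  9:306  10:293  11:49  12:301  13:317
Giant step factor: 225^(-14) ≡ 361 (mod 383).
Scan 202·361^i mod 383 for i = 0, 1, …:
  i=0: 202   i=1: 152   i=2: 103   i=3: 32
Match at i=3, j=8: e = 3·14 + 8 = 50.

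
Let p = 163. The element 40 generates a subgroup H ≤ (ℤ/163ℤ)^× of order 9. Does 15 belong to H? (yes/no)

⟨40⟩ has order 9; its elements mod 163 are {1, 38, 40, 53, 58, 85, 104, 133, 140}.
15 is not in this set.

no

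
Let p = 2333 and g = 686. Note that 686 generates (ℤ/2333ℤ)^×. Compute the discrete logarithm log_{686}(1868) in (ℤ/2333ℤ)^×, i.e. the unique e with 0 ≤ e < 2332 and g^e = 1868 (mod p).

44

Baby-step giant-step with m = ceil(sqrt(2332)) = 49.
Baby table (686^j mod 2333 for j=0..48):
  0:1  1:686  2:1663  3:2314  4:964  5:1065  6:361  7:348
  8:762  9:140  10:387  11:1853  12:2006  13:1979  14:2121  15:1547
  16:2060  17:1695  18:936  19:521  20:457  21:880  22:1766  23:649
  24:1944  25:1441  26:1667  27:392  28:617  29:989  30:1884  31:2275
  32:2206  33:1532  34:1102  35:80  36:1221  37:59  38:813  39:131
  40:1212  41:884  42:2177  43:302  44:1868  45:631  46:1261  47:1836
  48:2009
Giant step factor: 686^(-49) ≡ 2129 (mod 2333).
Scan 1868·2129^i mod 2333 for i = 0, 1, …:
  i=0: 1868
Match at i=0, j=44: e = 0·49 + 44 = 44.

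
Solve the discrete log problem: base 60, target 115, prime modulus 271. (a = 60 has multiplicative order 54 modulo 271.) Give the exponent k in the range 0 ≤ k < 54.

23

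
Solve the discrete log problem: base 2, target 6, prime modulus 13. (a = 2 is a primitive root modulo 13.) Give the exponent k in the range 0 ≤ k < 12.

Successive powers of 2 modulo 13:
  2^0=1  2^1=2  2^2=4  2^3=8  2^4=3  2^5=6
So 2^5 ≡ 6 (mod 13), giving k = 5.

5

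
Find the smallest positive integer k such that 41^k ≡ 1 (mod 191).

38

The order of 41 must divide p − 1 = 190 = 2 · 5 · 19.
Divisors: 1, 2, 5, 10, 19, 38, 95, 190.
Check each in increasing order: 41^1 ≡ 41;  41^2 ≡ 153;  41^5 ≡ 185;  41^10 ≡ 36;  41^19 ≡ 190;  41^38 ≡ 1.
Smallest exponent giving 1 is 38.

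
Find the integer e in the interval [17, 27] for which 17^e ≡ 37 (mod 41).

24

Compute 17^17 mod 41 = 6, then multiply by 17 repeatedly:
  17^17=6  17^18=20  17^19=12  17^20=40  17^21=24
  17^22=39  17^23=7  17^24=37
Found 37 at exponent 24.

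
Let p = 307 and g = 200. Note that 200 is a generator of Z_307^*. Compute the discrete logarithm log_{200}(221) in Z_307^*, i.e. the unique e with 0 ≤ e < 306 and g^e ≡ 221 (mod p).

Baby-step giant-step with m = ceil(sqrt(306)) = 18.
Baby table (200^j mod 307 for j=0..17):
  0:1  1:200  2:90  3:194  4:118  5:268  6:182  7:174
  8:109  9:3  10:293  11:270  12:275  13:47  14:190  15:239
  16:215  17:20
Giant step factor: 200^(-18) ≡ 273 (mod 307).
Scan 221·273^i mod 307 for i = 0, 1, …:
  i=0: 221   i=1: 161   i=2: 52   i=3: 74
  i=4: 247   i=5: 198   i=6: 22   i=7: 173
  i=8: 258   i=9: 131   i=10: 151   i=11: 85
  i=12: 180   i=13: 20
Match at i=13, j=17: e = 13·18 + 17 = 251.

251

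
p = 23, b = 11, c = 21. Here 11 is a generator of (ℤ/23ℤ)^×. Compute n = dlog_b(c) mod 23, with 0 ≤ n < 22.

Successive powers of 11 modulo 23:
  11^0=1  11^1=11  11^2=6  11^3=20  11^4=13  11^5=5
  11^6=9  11^7=7  11^8=8  11^9=19  11^10=2  11^11=22
  11^12=12  11^13=17  11^14=3  11^15=10  11^16=18  11^17=14
  11^18=16  11^19=15  11^20=4  11^21=21
So 11^21 ≡ 21 (mod 23), giving n = 21.

21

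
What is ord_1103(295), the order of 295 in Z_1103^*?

551

The order of 295 must divide p − 1 = 1102 = 2 · 19 · 29.
Divisors: 1, 2, 19, 29, 38, 58, 551, 1102.
Check each in increasing order: 295^1 ≡ 295;  295^2 ≡ 991;  295^19 ≡ 733;  295^29 ≡ 422;  295^38 ≡ 128;  295^58 ≡ 501;  295^551 ≡ 1.
Smallest exponent giving 1 is 551.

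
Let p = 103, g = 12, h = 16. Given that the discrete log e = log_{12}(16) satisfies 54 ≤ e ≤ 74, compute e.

56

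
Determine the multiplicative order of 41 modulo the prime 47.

46

The order of 41 must divide p − 1 = 46 = 2 · 23.
Divisors: 1, 2, 23, 46.
Check each in increasing order: 41^1 ≡ 41;  41^2 ≡ 36;  41^23 ≡ 46;  41^46 ≡ 1.
Smallest exponent giving 1 is 46.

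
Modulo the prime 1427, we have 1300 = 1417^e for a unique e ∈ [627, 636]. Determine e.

632

Compute 1417^627 mod 1427 = 1026, then multiply by 1417 repeatedly:
  1417^627=1026  1417^628=1156  1417^629=1283  1417^630=13  1417^631=1297
  1417^632=1300
Found 1300 at exponent 632.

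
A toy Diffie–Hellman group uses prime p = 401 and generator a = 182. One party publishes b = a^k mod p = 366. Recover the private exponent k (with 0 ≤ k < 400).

Baby-step giant-step with m = ceil(sqrt(400)) = 20.
Baby table (182^j mod 401 for j=0..19):
  0:1  1:182  2:242  3:335  4:18  5:68  6:346  7:15
  8:324  9:21  10:213  11:270  12:218  13:378  14:225  15:48
  16:315  17:388  18:40  19:62
Giant step factor: 182^(-20) ≡ 222 (mod 401).
Scan 366·222^i mod 401 for i = 0, 1, …:
  i=0: 366   i=1: 250   i=2: 162   i=3: 275
  i=4: 98   i=5: 102   i=6: 188   i=7: 32
  i=8: 287   i=9: 356     …   i=15: 299
  i=16: 213
Match at i=16, j=10: k = 16·20 + 10 = 330.

330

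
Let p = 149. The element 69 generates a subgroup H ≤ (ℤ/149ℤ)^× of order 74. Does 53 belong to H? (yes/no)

yes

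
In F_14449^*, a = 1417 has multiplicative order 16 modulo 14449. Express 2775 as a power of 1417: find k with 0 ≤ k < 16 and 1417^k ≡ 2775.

Successive powers of 1417 modulo 14449:
  1417^0=1  1417^1=1417  1417^2=13927  1417^3=11674  1417^4=12402  1417^5=3650
  1417^6=13757  1417^7=1968  1417^8=14448  1417^9=13032  1417^10=522  1417^11=2775
So 1417^11 ≡ 2775 (mod 14449), giving k = 11.

11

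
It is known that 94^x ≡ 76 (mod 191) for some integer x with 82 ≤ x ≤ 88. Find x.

Compute 94^82 mod 191 = 12, then multiply by 94 repeatedly:
  94^82=12  94^83=173  94^84=27  94^85=55  94^86=13
  94^87=76
Found 76 at exponent 87.

87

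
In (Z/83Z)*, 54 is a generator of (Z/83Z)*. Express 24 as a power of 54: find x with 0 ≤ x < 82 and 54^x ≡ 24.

37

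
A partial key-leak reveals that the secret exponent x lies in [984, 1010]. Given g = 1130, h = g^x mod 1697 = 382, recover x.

Compute 1130^984 mod 1697 = 1678, then multiply by 1130 repeatedly:
  1130^984=1678  1130^985=591  1130^986=909  1130^987=485  1130^988=1616
  1130^989=108  1130^990=1553  1130^991=192  1130^992=1441  1130^993=907
  1130^994=1619  1130^995=104  1130^996=427  1130^997=562  1130^998=382
Found 382 at exponent 998.

998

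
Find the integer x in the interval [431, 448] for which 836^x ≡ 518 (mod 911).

438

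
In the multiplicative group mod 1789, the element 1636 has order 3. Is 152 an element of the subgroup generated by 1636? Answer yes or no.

⟨1636⟩ has order 3; its elements mod 1789 are {1, 152, 1636}.
152 is in this set.

yes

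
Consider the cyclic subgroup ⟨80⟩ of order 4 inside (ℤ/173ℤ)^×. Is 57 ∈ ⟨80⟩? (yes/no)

no

⟨80⟩ has order 4; its elements mod 173 are {1, 80, 93, 172}.
57 is not in this set.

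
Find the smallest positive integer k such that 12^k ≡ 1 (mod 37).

9

The order of 12 must divide p − 1 = 36 = 2^2 · 3^2.
Divisors: 1, 2, 3, 4, 6, 9, 12, 18, 36.
Check each in increasing order: 12^1 ≡ 12;  12^2 ≡ 33;  12^3 ≡ 26;  12^4 ≡ 16;  12^6 ≡ 10;  12^9 ≡ 1.
Smallest exponent giving 1 is 9.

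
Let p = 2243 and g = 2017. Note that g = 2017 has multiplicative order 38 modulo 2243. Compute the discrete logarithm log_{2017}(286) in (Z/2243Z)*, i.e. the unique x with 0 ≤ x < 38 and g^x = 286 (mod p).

Successive powers of 2017 modulo 2243:
  2017^0=1  2017^1=2017  2017^2=1730  2017^3=1545  2017^4=738  2017^5=1437
  2017^6=473  2017^7=766  2017^8=1838  2017^9=1810  2017^10=1409  2017^11=72
  2017^12=1672  2017^13=1195  2017^14=1333  2017^15=1547  2017^16=286
So 2017^16 ≡ 286 (mod 2243), giving x = 16.

16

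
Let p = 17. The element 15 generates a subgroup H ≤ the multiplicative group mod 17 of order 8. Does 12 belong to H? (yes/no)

12 ∈ ⟨15⟩ iff 12^8 ≡ 1 (mod 17), since |⟨15⟩| = 8.
12^8 mod 17 = 16.
Since 16 ≠ 1, 12 does not lie in the subgroup.

no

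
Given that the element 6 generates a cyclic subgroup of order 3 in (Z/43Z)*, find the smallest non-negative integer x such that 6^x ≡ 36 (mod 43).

2

Successive powers of 6 modulo 43:
  6^0=1  6^1=6  6^2=36
So 6^2 ≡ 36 (mod 43), giving x = 2.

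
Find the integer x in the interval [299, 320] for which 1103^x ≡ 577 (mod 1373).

303

Compute 1103^299 mod 1373 = 73, then multiply by 1103 repeatedly:
  1103^299=73  1103^300=885  1103^301=1325  1103^302=603  1103^303=577
Found 577 at exponent 303.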